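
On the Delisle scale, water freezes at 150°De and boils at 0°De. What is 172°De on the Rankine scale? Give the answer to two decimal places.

465.27°R

Linear interpolation between the fixed points: C = (172 - 150) × 100 / (0 - 150) = -14.6667°C.
Then -14.6667 × 1.8 + 491.67 = 465.27°R.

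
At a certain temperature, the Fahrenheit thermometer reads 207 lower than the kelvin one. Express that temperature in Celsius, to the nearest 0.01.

Let x be the kelvin reading; then the Fahrenheit reading is 1.8·x - 459.67.
(1.8·x - 459.67) - x = -207  ⇒  (0.8)·x = 252.67  ⇒  x = 315.8375 K.
In Celsius: 315.8375 - 273.15 = 42.69°C.

42.69°C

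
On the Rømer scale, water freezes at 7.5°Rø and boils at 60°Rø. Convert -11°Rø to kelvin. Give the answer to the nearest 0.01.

237.91 K

Linear interpolation between the fixed points: C = (-11 - 7.5) × 100 / (60 - 7.5) = -35.2381°C.
Then -35.2381 + 273.15 = 237.91 K.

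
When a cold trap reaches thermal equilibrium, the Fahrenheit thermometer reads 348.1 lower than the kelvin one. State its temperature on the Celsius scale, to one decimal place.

Let x be the kelvin reading; then the Fahrenheit reading is 1.8·x - 459.67.
(1.8·x - 459.67) - x = -348.1  ⇒  (0.8)·x = 111.57  ⇒  x = 139.4625 K.
In Celsius: 139.4625 - 273.15 = -133.7°C.

-133.7°C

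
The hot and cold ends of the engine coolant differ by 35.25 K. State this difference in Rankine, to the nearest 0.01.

An interval of 1 K corresponds to 1.8°R.
35.25 × 1.8 = 63.45.

63.45°R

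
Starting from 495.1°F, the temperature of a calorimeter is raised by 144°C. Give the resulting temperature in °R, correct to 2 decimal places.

1213.97°R

Initial temperature in Celsius: (495.1 - 32) × 5/9 = 257.2778°C.
Final Celsius temperature: 257.2778 + 144.0000 = 401.2778°C.
In Rankine: 401.2778 × 1.8 + 491.67 = 1213.97°R.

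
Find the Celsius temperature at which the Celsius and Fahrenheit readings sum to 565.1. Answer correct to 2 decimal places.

190.39°C

Let C be the Celsius reading. The Fahrenheit reading is F = 1.8·C + 32.
Require C + F = 565.1: (2.8)·C + 32 = 565.1.
C = (565.1 - 32) / (2.8) = 190.39.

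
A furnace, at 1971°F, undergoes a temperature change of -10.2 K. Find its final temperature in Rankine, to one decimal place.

2412.3°R

Initial temperature in Celsius: (1971 - 32) × 5/9 = 1077.2222°C.
The 10.2 K change is an interval; Kelvin and Celsius degrees are the same size, so ΔC = -10.2°C.
Final Celsius temperature: 1077.2222 - 10.2000 = 1067.0222°C.
In Rankine: 1067.0222 × 1.8 + 491.67 = 2412.3°R.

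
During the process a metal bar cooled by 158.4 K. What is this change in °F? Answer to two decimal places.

Only the scale ratio 1.8 matters for a change in temperature.
158.4 × 1.8 = 285.12.

285.12°F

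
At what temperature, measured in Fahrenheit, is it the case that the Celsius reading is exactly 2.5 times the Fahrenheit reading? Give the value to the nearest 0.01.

Let F be the Fahrenheit reading. The Celsius reading is C = 5/9·F - 17.7778.
Require C = 2.5·F: 5/9·F - 17.7778 = 2.5·F.
(-35/18)·F = 17.7778  ⇒  F = -9.14.

-9.14°F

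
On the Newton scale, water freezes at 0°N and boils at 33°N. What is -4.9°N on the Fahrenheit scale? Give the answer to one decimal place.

Linear interpolation between the fixed points: C = (-4.9 - 0) × 100 / (33 - 0) = -14.8485°C.
Then -14.8485 × 1.8 + 32 = 5.3°F.

5.3°F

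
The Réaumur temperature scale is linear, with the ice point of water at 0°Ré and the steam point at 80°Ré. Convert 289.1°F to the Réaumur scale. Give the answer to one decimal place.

First in Celsius: (289.1 - 32) × 5/9 = 142.8333°C.
Linearly onto the Réaumur scale: 0 + (142.8333 / 100) × (80 - 0) = 114.3°Ré.

114.3°Ré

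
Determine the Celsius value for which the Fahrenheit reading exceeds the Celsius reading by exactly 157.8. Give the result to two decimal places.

Let C be the Celsius reading. The Fahrenheit reading is F = 1.8·C + 32.
Require F - C = 157.8: (0.8)·C + 32 = 157.8.
C = (157.8 - 32) / (0.8) = 157.25.

157.25°C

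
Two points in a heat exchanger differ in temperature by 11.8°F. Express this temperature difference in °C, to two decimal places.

6.56°C

For a temperature interval the offset drops out; only the factor 5/9 applies.
11.8 × 5/9 = 6.56.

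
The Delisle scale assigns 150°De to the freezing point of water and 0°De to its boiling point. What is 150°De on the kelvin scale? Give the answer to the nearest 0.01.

Linear interpolation between the fixed points: C = (150 - 150) × 100 / (0 - 150) = 0.0000°C.
Then 0.0000 + 273.15 = 273.15 K.

273.15 K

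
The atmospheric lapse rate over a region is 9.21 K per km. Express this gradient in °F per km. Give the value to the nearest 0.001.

The quantity depends on a temperature interval, so only the ratio of degree sizes applies; the offset between the scales is irrelevant.
A change of 1 K is a change of 1.8°F, so 9.21 × 1.8 = 16.578.

16.578 °F/km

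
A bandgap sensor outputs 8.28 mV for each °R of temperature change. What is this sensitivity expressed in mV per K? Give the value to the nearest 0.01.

14.90 mV per K

Since only a temperature interval is involved, the additive offset between the scales drops out.
A change of 1 K is a change of 1.8°R, so per K the value is 8.28 × 1.8 = 14.90.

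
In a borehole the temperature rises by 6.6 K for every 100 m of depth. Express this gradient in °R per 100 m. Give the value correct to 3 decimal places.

11.880 °R/100 m

The quantity depends on a temperature interval, so only the ratio of degree sizes applies; the offset between the scales is irrelevant.
A change of 1 K is a change of 1.8°R, so 6.6 × 1.8 = 11.880.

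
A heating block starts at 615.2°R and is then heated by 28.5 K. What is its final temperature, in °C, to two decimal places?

Initial temperature in Celsius: (615.2 - 491.67) × 5/9 = 68.6278°C.
The 28.5 K change is an interval; Kelvin and Celsius degrees are the same size, so ΔC = +28.5°C.
Final Celsius temperature: 68.6278 + 28.5000 = 97.1278°C.

97.13°C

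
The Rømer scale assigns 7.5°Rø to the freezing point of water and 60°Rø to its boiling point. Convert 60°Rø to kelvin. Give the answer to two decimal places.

Linear interpolation between the fixed points: C = (60 - 7.5) × 100 / (60 - 7.5) = 100.0000°C.
Then 100.0000 + 273.15 = 373.15 K.

373.15 K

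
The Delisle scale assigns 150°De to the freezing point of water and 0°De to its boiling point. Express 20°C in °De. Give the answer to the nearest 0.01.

120.00°De

Linearly onto the Delisle scale: 150 + (20.0000 / 100) × (0 - 150) = 120.00°De.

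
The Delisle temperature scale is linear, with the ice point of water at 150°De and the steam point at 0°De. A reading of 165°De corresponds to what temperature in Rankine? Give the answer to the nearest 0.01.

Linear interpolation between the fixed points: C = (165 - 150) × 100 / (0 - 150) = -10.0000°C.
Then -10.0000 × 1.8 + 491.67 = 473.67°R.

473.67°R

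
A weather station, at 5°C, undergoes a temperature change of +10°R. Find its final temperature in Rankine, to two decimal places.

The 10°R change is an interval, so only the factor 5/9 applies: +10 × 5/9 = +5.5556°C.
Final Celsius temperature: 5.0000 + 5.5556 = 10.5556°C.
In Rankine: 10.5556 × 1.8 + 491.67 = 510.67°R.

510.67°R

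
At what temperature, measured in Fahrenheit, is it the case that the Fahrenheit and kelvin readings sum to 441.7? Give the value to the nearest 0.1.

Let F be the Fahrenheit reading. The kelvin reading is K = 5/9·F + 255.372.
Require F + K = 441.7: (14/9)·F + 255.372 = 441.7.
F = (441.7 - 255.372) / (14/9) = 119.8.

119.8°F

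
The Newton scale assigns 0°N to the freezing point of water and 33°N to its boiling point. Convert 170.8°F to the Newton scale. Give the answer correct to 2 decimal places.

First in Celsius: (170.8 - 32) × 5/9 = 77.1111°C.
Linearly onto the Newton scale: 0 + (77.1111 / 100) × (33 - 0) = 25.45°N.

25.45°N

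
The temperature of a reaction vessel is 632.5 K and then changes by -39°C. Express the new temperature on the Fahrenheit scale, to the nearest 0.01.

608.63°F

Initial temperature in Celsius: 632.5 - 273.15 = 359.3500°C.
Final Celsius temperature: 359.3500 - 39.0000 = 320.3500°C.
In Fahrenheit: 320.3500 × 1.8 + 32 = 608.63°F.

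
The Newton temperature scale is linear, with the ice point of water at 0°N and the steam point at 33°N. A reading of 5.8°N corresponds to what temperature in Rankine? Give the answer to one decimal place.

Linear interpolation between the fixed points: C = (5.8 - 0) × 100 / (33 - 0) = 17.5758°C.
Then 17.5758 × 1.8 + 491.67 = 523.3°R.

523.3°R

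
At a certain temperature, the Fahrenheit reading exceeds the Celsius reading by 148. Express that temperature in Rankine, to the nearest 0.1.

752.7°R

Let x be the Fahrenheit reading; then the Celsius reading is 5/9·x - 17.7778.
(5/9·x - 17.7778) - x = -148  ⇒  (-4/9)·x = -130.222  ⇒  x = 293.0000°F.
In Celsius: (293 - 32) × 5/9 = 145.0000°C.
In Rankine: 145.0000 × 1.8 + 491.67 = 752.7°R.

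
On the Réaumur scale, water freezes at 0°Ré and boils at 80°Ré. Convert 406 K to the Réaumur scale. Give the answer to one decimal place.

106.3°Ré

First in Celsius: 406 - 273.15 = 132.8500°C.
Linearly onto the Réaumur scale: 0 + (132.8500 / 100) × (80 - 0) = 106.3°Ré.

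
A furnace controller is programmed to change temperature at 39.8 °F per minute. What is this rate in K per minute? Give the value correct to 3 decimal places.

Since only a temperature interval is involved, the additive offset between the scales drops out.
A change of 1°F is a change of 5/9 K, so 39.8 × 5/9 = 22.111.

22.111 K/minute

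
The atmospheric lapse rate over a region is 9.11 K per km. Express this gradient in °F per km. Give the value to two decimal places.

16.40 °F/km

The quantity depends on a temperature interval, so only the ratio of degree sizes applies; the offset between the scales is irrelevant.
A change of 1 K is a change of 1.8°F, so 9.11 × 1.8 = 16.40.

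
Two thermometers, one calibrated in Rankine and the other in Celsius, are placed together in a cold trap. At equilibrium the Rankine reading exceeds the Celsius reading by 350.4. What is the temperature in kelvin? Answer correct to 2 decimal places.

96.56 K

Let x be the Rankine reading; then the Celsius reading is 5/9·x - 273.15.
(5/9·x - 273.15) - x = -350.4  ⇒  (-4/9)·x = -77.25  ⇒  x = 173.8125°R.
In Celsius: (173.8125 - 491.67) × 5/9 = -176.5875°C.
In kelvin: -176.5875 + 273.15 = 96.56 K.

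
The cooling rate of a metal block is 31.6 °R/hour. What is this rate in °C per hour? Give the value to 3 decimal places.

17.556 °C/hour

Since only a temperature interval is involved, the additive offset between the scales drops out.
A change of 1°R is a change of 5/9°C, so 31.6 × 5/9 = 17.556.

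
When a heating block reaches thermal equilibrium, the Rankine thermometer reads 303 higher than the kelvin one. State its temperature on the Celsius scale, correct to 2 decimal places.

Let x be the kelvin reading; then the Rankine reading is 1.8·x.
(1.8·x) - x = 303  ⇒  (0.8)·x = 303  ⇒  x = 378.7500 K.
In Celsius: 378.75 - 273.15 = 105.60°C.

105.60°C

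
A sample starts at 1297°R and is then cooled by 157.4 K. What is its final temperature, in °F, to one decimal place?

Initial temperature in Celsius: (1297 - 491.67) × 5/9 = 447.4056°C.
The 157.4 K change is an interval; Kelvin and Celsius degrees are the same size, so ΔC = -157.4°C.
Final Celsius temperature: 447.4056 - 157.4000 = 290.0056°C.
In Fahrenheit: 290.0056 × 1.8 + 32 = 554.0°F.

554.0°F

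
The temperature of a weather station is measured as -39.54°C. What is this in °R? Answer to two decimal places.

420.50°R

In Rankine: -39.5400 × 1.8 + 491.67 = 420.50°R.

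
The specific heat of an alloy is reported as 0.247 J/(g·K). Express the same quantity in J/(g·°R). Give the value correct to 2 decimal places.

0.14 J/(g·°R)

Since only a temperature interval is involved, the additive offset between the scales drops out.
A change of 1°R is a change of 5/9 K, so per °R the value is 0.247 × 5/9 = 0.14.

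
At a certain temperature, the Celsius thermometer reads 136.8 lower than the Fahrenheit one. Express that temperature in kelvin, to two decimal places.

Let x be the Fahrenheit reading; then the Celsius reading is 5/9·x - 17.7778.
(5/9·x - 17.7778) - x = -136.8  ⇒  (-4/9)·x = -119.022  ⇒  x = 267.8000°F.
In Celsius: (267.8 - 32) × 5/9 = 131.0000°C.
In kelvin: 131.0000 + 273.15 = 404.15 K.

404.15 K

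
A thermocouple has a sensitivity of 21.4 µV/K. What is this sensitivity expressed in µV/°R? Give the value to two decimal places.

The quantity depends on a temperature interval, so only the ratio of degree sizes applies; the offset between the scales is irrelevant.
A change of 1°R is a change of 5/9 K, so per °R the value is 21.4 × 5/9 = 11.89.

11.89 µV/°R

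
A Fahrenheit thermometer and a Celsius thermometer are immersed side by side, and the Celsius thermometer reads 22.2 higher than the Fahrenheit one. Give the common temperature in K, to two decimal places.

205.40 K

Let x be the Fahrenheit reading; then the Celsius reading is 5/9·x - 17.7778.
(5/9·x - 17.7778) - x = 22.2  ⇒  (-4/9)·x = 39.9778  ⇒  x = -89.9500°F.
In Celsius: (-89.95 - 32) × 5/9 = -67.7500°C.
In kelvin: -67.7500 + 273.15 = 205.40 K.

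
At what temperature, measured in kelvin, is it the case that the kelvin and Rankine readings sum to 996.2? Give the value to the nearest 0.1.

Let K be the kelvin reading. The Rankine reading is R = 1.8·K.
Require K + R = 996.2: (2.8)·K = 996.2.
K = (996.2) / (2.8) = 355.8.

355.8 K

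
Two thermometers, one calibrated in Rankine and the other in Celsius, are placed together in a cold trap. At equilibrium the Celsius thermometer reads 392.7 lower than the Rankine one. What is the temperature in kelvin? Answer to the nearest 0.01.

Let x be the Rankine reading; then the Celsius reading is 5/9·x - 273.15.
(5/9·x - 273.15) - x = -392.7  ⇒  (-4/9)·x = -119.55  ⇒  x = 268.9875°R.
In Celsius: (268.9875 - 491.67) × 5/9 = -123.7125°C.
In kelvin: -123.7125 + 273.15 = 149.44 K.

149.44 K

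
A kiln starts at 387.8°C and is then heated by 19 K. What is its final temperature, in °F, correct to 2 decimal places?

764.24°F

The 19 K change is an interval; Kelvin and Celsius degrees are the same size, so ΔC = +19°C.
Final Celsius temperature: 387.8000 + 19.0000 = 406.8000°C.
In Fahrenheit: 406.8000 × 1.8 + 32 = 764.24°F.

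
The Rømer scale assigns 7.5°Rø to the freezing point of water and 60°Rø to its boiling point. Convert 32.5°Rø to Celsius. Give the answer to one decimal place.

Linear interpolation between the fixed points: C = (32.5 - 7.5) × 100 / (60 - 7.5) = 47.6190°C.

47.6°C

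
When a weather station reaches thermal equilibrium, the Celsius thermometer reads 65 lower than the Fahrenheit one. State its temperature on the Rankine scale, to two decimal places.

565.92°R

Let x be the Fahrenheit reading; then the Celsius reading is 5/9·x - 17.7778.
(5/9·x - 17.7778) - x = -65  ⇒  (-4/9)·x = -47.2222  ⇒  x = 106.2500°F.
In Celsius: (106.25 - 32) × 5/9 = 41.2500°C.
In Rankine: 41.2500 × 1.8 + 491.67 = 565.92°R.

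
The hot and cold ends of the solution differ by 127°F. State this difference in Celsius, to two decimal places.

Only the scale ratio 5/9 matters for a change in temperature.
127 × 5/9 = 70.56.

70.56°C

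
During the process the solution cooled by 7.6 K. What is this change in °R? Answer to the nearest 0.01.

13.68°R

For a temperature interval the offset drops out; only the factor 1.8 applies.
7.6 × 1.8 = 13.68.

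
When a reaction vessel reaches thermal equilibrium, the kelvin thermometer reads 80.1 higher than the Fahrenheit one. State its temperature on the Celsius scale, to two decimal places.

201.31°C

Let x be the Fahrenheit reading; then the kelvin reading is 5/9·x + 255.372.
(5/9·x + 255.372) - x = 80.1  ⇒  (-4/9)·x = -175.272  ⇒  x = 394.3625°F.
In Celsius: (394.3625 - 32) × 5/9 = 201.31°C.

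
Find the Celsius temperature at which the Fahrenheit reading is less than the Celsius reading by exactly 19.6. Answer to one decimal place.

-64.5°C

Let C be the Celsius reading. The Fahrenheit reading is F = 1.8·C + 32.
Require F - C = -19.6: (0.8)·C + 32 = -19.6.
C = (-19.6 - 32) / (0.8) = -64.5.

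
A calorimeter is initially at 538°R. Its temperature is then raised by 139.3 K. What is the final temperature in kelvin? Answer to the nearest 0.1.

Initial temperature in Celsius: (538 - 491.67) × 5/9 = 25.7389°C.
The 139.3 K change is an interval; Kelvin and Celsius degrees are the same size, so ΔC = +139.3°C.
Final Celsius temperature: 25.7389 + 139.3000 = 165.0389°C.
In kelvin: 165.0389 + 273.15 = 438.2 K.

438.2 K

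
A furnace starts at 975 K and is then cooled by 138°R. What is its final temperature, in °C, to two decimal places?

Initial temperature in Celsius: 975 - 273.15 = 701.8500°C.
The 138°R change is an interval, so only the factor 5/9 applies: -138 × 5/9 = -76.6667°C.
Final Celsius temperature: 701.8500 - 76.6667 = 625.1833°C.

625.18°C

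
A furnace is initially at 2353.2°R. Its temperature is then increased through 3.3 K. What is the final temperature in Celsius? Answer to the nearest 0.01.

1037.48°C

Initial temperature in Celsius: (2353.2 - 491.67) × 5/9 = 1034.1833°C.
The 3.3 K change is an interval; Kelvin and Celsius degrees are the same size, so ΔC = +3.3°C.
Final Celsius temperature: 1034.1833 + 3.3000 = 1037.4833°C.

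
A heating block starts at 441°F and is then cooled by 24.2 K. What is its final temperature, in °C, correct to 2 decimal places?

Initial temperature in Celsius: (441 - 32) × 5/9 = 227.2222°C.
The 24.2 K change is an interval; Kelvin and Celsius degrees are the same size, so ΔC = -24.2°C.
Final Celsius temperature: 227.2222 - 24.2000 = 203.0222°C.

203.02°C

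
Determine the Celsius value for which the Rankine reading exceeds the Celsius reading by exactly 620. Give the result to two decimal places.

Let C be the Celsius reading. The Rankine reading is R = 1.8·C + 491.67.
Require R - C = 620: (0.8)·C + 491.67 = 620.
C = (620 - 491.67) / (0.8) = 160.41.

160.41°C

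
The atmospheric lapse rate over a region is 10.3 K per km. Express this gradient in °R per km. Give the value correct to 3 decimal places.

18.540 °R/km

The quantity depends on a temperature interval, so only the ratio of degree sizes applies; the offset between the scales is irrelevant.
A change of 1 K is a change of 1.8°R, so 10.3 × 1.8 = 18.540.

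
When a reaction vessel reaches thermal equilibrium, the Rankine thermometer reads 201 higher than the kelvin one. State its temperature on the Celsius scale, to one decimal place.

Let x be the kelvin reading; then the Rankine reading is 1.8·x.
(1.8·x) - x = 201  ⇒  (0.8)·x = 201  ⇒  x = 251.2500 K.
In Celsius: 251.25 - 273.15 = -21.9°C.

-21.9°C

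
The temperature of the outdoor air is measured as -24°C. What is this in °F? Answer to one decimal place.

In Fahrenheit: -24.0000 × 1.8 + 32 = -11.2°F.

-11.2°F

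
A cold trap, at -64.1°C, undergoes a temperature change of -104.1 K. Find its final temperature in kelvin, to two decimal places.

The 104.1 K change is an interval; Kelvin and Celsius degrees are the same size, so ΔC = -104.1°C.
Final Celsius temperature: -64.1000 - 104.1000 = -168.2000°C.
In kelvin: -168.2000 + 273.15 = 104.95 K.

104.95 K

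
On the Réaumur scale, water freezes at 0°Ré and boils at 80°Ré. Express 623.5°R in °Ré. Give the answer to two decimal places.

First in Celsius: (623.5 - 491.67) × 5/9 = 73.2389°C.
Linearly onto the Réaumur scale: 0 + (73.2389 / 100) × (80 - 0) = 58.59°Ré.

58.59°Ré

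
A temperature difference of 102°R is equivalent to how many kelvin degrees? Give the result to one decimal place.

Only the scale ratio 5/9 matters for a change in temperature.
102 × 5/9 = 56.7.

56.7 K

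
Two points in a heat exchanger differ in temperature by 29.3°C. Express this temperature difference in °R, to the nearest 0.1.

52.7°R

Only the scale ratio 1.8 matters for a change in temperature.
29.3 × 1.8 = 52.7.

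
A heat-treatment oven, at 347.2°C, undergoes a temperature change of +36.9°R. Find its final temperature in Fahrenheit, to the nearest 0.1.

The 36.9°R change is an interval, so only the factor 5/9 applies: +36.9 × 5/9 = +20.5000°C.
Final Celsius temperature: 347.2000 + 20.5000 = 367.7000°C.
In Fahrenheit: 367.7000 × 1.8 + 32 = 693.9°F.

693.9°F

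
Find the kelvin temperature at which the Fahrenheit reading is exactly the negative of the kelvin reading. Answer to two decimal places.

Let K be the kelvin reading. The Fahrenheit reading is F = 1.8·K - 459.67.
Require F = -1·K: 1.8·K - 459.67 = -1·K.
(2.8)·K = 459.67  ⇒  K = 164.17.

164.17 K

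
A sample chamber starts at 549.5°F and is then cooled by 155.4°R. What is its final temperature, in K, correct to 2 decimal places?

Initial temperature in Celsius: (549.5 - 32) × 5/9 = 287.5000°C.
The 155.4°R change is an interval, so only the factor 5/9 applies: -155.4 × 5/9 = -86.3333°C.
Final Celsius temperature: 287.5000 - 86.3333 = 201.1667°C.
In kelvin: 201.1667 + 273.15 = 474.32 K.

474.32 K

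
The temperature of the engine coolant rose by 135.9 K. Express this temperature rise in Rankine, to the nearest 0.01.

For a temperature interval the offset drops out; only the factor 1.8 applies.
135.9 × 1.8 = 244.62.

244.62°R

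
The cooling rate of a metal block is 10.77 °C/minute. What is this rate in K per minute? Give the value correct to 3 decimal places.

10.770 K/minute

The quantity depends on a temperature interval, so only the ratio of degree sizes applies; the offset between the scales is irrelevant.
A change of 1°C is a change of 1 K, so 10.77 × 1 = 10.770.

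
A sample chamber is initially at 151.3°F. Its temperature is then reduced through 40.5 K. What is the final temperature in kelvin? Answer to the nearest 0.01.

298.93 K

Initial temperature in Celsius: (151.3 - 32) × 5/9 = 66.2778°C.
The 40.5 K change is an interval; Kelvin and Celsius degrees are the same size, so ΔC = -40.5°C.
Final Celsius temperature: 66.2778 - 40.5000 = 25.7778°C.
In kelvin: 25.7778 + 273.15 = 298.93 K.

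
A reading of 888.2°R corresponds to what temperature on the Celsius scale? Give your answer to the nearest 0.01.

220.29°C

In Celsius: (888.2 - 491.67) × 5/9 = 220.2944°C.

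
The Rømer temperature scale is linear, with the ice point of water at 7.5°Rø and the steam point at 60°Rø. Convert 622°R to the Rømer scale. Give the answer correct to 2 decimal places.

45.51°Rø

First in Celsius: (622 - 491.67) × 5/9 = 72.4056°C.
Linearly onto the Rømer scale: 7.5 + (72.4056 / 100) × (60 - 7.5) = 45.51°Rø.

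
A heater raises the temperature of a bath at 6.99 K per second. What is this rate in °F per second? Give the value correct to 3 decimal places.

12.582 °F/second

The quantity depends on a temperature interval, so only the ratio of degree sizes applies; the offset between the scales is irrelevant.
A change of 1 K is a change of 1.8°F, so 6.99 × 1.8 = 12.582.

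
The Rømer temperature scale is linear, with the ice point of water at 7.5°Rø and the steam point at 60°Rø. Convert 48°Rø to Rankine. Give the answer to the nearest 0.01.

630.53°R

Linear interpolation between the fixed points: C = (48 - 7.5) × 100 / (60 - 7.5) = 77.1429°C.
Then 77.1429 × 1.8 + 491.67 = 630.53°R.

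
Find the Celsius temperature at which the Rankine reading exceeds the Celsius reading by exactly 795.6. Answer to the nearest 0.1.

379.9°C

Let C be the Celsius reading. The Rankine reading is R = 1.8·C + 491.67.
Require R - C = 795.6: (0.8)·C + 491.67 = 795.6.
C = (795.6 - 491.67) / (0.8) = 379.9.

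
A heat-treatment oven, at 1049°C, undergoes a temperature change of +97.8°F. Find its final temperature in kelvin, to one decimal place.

1376.5 K

The 97.8°F change is an interval, so only the factor 5/9 applies: +97.8 × 5/9 = +54.3333°C.
Final Celsius temperature: 1049.0000 + 54.3333 = 1103.3333°C.
In kelvin: 1103.3333 + 273.15 = 1376.5 K.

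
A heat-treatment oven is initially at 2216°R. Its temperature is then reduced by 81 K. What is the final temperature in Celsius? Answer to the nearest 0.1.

Initial temperature in Celsius: (2216 - 491.67) × 5/9 = 957.9611°C.
The 81 K change is an interval; Kelvin and Celsius degrees are the same size, so ΔC = -81°C.
Final Celsius temperature: 957.9611 - 81.0000 = 876.9611°C.

877.0°C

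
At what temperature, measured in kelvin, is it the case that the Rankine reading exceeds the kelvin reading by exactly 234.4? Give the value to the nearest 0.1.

Let K be the kelvin reading. The Rankine reading is R = 1.8·K.
Require R - K = 234.4: (0.8)·K = 234.4.
K = (234.4) / (0.8) = 293.0.

293.0 K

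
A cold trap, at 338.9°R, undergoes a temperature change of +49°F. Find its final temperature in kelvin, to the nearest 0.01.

Initial temperature in Celsius: (338.9 - 491.67) × 5/9 = -84.8722°C.
The 49°F change is an interval, so only the factor 5/9 applies: +49 × 5/9 = +27.2222°C.
Final Celsius temperature: -84.8722 + 27.2222 = -57.6500°C.
In kelvin: -57.6500 + 273.15 = 215.50 K.

215.50 K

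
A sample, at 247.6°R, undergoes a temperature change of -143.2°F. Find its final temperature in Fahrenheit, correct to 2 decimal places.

-355.27°F

Initial temperature in Celsius: (247.6 - 491.67) × 5/9 = -135.5944°C.
The 143.2°F change is an interval, so only the factor 5/9 applies: -143.2 × 5/9 = -79.5556°C.
Final Celsius temperature: -135.5944 - 79.5556 = -215.1500°C.
In Fahrenheit: -215.1500 × 1.8 + 32 = -355.27°F.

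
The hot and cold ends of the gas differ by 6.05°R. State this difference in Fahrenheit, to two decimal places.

Rankine and Fahrenheit degrees are the same size, so the interval is unchanged: 6.05.

6.05°F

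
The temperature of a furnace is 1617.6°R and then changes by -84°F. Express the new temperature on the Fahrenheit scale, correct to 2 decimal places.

1073.93°F

Initial temperature in Celsius: (1617.6 - 491.67) × 5/9 = 625.5167°C.
The 84°F change is an interval, so only the factor 5/9 applies: -84 × 5/9 = -46.6667°C.
Final Celsius temperature: 625.5167 - 46.6667 = 578.8500°C.
In Fahrenheit: 578.8500 × 1.8 + 32 = 1073.93°F.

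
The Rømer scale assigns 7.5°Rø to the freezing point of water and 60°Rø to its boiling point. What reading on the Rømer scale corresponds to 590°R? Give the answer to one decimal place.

36.2°Rø

First in Celsius: (590 - 491.67) × 5/9 = 54.6278°C.
Linearly onto the Rømer scale: 7.5 + (54.6278 / 100) × (60 - 7.5) = 36.2°Rø.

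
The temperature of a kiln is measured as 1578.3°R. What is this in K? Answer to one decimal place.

876.8 K

In Celsius: (1578.3 - 491.67) × 5/9 = 603.6833°C.
In kelvin: 603.6833 + 273.15 = 876.8 K.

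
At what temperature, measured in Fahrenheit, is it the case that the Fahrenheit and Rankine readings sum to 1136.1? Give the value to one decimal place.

338.2°F

Let F be the Fahrenheit reading. The Rankine reading is R = 1·F + 459.67.
Require F + R = 1136.1: (2)·F + 459.67 = 1136.1.
F = (1136.1 - 459.67) / (2) = 338.2.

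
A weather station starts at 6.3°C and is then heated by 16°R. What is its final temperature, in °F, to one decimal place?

The 16°R change is an interval, so only the factor 5/9 applies: +16 × 5/9 = +8.8889°C.
Final Celsius temperature: 6.3000 + 8.8889 = 15.1889°C.
In Fahrenheit: 15.1889 × 1.8 + 32 = 59.3°F.

59.3°F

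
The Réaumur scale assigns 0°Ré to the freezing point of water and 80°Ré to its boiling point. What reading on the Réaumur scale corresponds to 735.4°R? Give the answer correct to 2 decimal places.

First in Celsius: (735.4 - 491.67) × 5/9 = 135.4056°C.
Linearly onto the Réaumur scale: 0 + (135.4056 / 100) × (80 - 0) = 108.32°Ré.

108.32°Ré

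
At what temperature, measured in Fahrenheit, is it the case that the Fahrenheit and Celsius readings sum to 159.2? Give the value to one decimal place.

Let F be the Fahrenheit reading. The Celsius reading is C = 5/9·F - 17.7778.
Require F + C = 159.2: (14/9)·F - 17.7778 = 159.2.
F = (159.2 + 17.7778) / (14/9) = 113.8.

113.8°F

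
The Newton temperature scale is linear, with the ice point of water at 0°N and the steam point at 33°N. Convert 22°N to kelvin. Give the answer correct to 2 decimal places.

339.82 K

Linear interpolation between the fixed points: C = (22 - 0) × 100 / (33 - 0) = 66.6667°C.
Then 66.6667 + 273.15 = 339.82 K.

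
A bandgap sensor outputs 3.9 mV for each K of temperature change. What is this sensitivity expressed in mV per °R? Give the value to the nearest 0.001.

Since only a temperature interval is involved, the additive offset between the scales drops out.
A change of 1°R is a change of 5/9 K, so per °R the value is 3.9 × 5/9 = 2.167.

2.167 mV per °R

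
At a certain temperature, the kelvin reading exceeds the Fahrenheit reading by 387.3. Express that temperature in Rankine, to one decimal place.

Let x be the kelvin reading; then the Fahrenheit reading is 1.8·x - 459.67.
(1.8·x - 459.67) - x = -387.3  ⇒  (0.8)·x = 72.37  ⇒  x = 90.4625 K.
In Celsius: 90.4625 - 273.15 = -182.6875°C.
In Rankine: -182.6875 × 1.8 + 491.67 = 162.8°R.

162.8°R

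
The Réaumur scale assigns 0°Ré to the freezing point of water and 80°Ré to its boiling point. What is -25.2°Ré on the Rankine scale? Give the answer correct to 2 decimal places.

434.97°R

Linear interpolation between the fixed points: C = (-25.2 - 0) × 100 / (80 - 0) = -31.5000°C.
Then -31.5000 × 1.8 + 491.67 = 434.97°R.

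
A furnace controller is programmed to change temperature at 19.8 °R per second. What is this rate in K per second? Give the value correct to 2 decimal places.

The quantity depends on a temperature interval, so only the ratio of degree sizes applies; the offset between the scales is irrelevant.
A change of 1°R is a change of 5/9 K, so 19.8 × 5/9 = 11.00.

11.00 K/second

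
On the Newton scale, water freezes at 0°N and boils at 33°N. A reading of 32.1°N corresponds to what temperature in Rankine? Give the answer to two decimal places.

666.76°R

Linear interpolation between the fixed points: C = (32.1 - 0) × 100 / (33 - 0) = 97.2727°C.
Then 97.2727 × 1.8 + 491.67 = 666.76°R.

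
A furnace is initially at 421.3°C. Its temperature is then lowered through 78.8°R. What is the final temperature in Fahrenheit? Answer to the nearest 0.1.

The 78.8°R change is an interval, so only the factor 5/9 applies: -78.8 × 5/9 = -43.7778°C.
Final Celsius temperature: 421.3000 - 43.7778 = 377.5222°C.
In Fahrenheit: 377.5222 × 1.8 + 32 = 711.5°F.

711.5°F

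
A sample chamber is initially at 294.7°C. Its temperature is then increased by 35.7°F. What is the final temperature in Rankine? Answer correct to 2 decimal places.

The 35.7°F change is an interval, so only the factor 5/9 applies: +35.7 × 5/9 = +19.8333°C.
Final Celsius temperature: 294.7000 + 19.8333 = 314.5333°C.
In Rankine: 314.5333 × 1.8 + 491.67 = 1057.83°R.

1057.83°R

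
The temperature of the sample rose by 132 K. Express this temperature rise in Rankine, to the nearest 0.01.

For a temperature interval the offset drops out; only the factor 1.8 applies.
132 × 1.8 = 237.60.

237.60°R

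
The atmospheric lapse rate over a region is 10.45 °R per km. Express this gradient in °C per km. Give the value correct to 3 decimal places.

Since only a temperature interval is involved, the additive offset between the scales drops out.
A change of 1°R is a change of 5/9°C, so 10.45 × 5/9 = 5.806.

5.806 °C/km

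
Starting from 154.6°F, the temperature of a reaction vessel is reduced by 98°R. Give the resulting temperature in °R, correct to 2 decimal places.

Initial temperature in Celsius: (154.6 - 32) × 5/9 = 68.1111°C.
The 98°R change is an interval, so only the factor 5/9 applies: -98 × 5/9 = -54.4444°C.
Final Celsius temperature: 68.1111 - 54.4444 = 13.6667°C.
In Rankine: 13.6667 × 1.8 + 491.67 = 516.27°R.

516.27°R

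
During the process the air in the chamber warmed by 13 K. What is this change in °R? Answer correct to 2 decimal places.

An interval of 1 K corresponds to 1.8°R.
13 × 1.8 = 23.40.

23.40°R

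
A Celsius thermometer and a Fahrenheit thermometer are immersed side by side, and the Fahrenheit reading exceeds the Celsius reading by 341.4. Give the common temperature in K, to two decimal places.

Let x be the Celsius reading; then the Fahrenheit reading is 1.8·x + 32.
(1.8·x + 32) - x = 341.4  ⇒  (0.8)·x = 309.4  ⇒  x = 386.7500°C.
In kelvin: 386.7500 + 273.15 = 659.90 K.

659.90 K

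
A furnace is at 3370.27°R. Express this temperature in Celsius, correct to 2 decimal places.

1599.22°C

In Celsius: (3370.27 - 491.67) × 5/9 = 1599.2222°C.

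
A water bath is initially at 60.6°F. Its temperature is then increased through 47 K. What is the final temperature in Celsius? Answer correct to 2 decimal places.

Initial temperature in Celsius: (60.6 - 32) × 5/9 = 15.8889°C.
The 47 K change is an interval; Kelvin and Celsius degrees are the same size, so ΔC = +47°C.
Final Celsius temperature: 15.8889 + 47.0000 = 62.8889°C.

62.89°C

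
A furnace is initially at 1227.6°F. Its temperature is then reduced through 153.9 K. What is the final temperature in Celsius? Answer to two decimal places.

Initial temperature in Celsius: (1227.6 - 32) × 5/9 = 664.2222°C.
The 153.9 K change is an interval; Kelvin and Celsius degrees are the same size, so ΔC = -153.9°C.
Final Celsius temperature: 664.2222 - 153.9000 = 510.3222°C.

510.32°C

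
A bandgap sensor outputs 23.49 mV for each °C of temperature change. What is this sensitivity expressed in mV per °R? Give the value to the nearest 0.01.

13.05 mV per °R

Since only a temperature interval is involved, the additive offset between the scales drops out.
A change of 1°R is a change of 5/9°C, so per °R the value is 23.49 × 5/9 = 13.05.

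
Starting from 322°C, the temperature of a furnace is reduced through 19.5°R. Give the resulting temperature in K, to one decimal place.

The 19.5°R change is an interval, so only the factor 5/9 applies: -19.5 × 5/9 = -10.8333°C.
Final Celsius temperature: 322.0000 - 10.8333 = 311.1667°C.
In kelvin: 311.1667 + 273.15 = 584.3 K.

584.3 K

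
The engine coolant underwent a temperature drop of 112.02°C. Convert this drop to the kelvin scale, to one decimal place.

Celsius and kelvin degrees are the same size, so the interval is unchanged: 112.0.

112.0 K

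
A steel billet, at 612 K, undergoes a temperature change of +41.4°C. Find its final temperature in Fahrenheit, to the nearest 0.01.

716.45°F

Initial temperature in Celsius: 612 - 273.15 = 338.8500°C.
Final Celsius temperature: 338.8500 + 41.4000 = 380.2500°C.
In Fahrenheit: 380.2500 × 1.8 + 32 = 716.45°F.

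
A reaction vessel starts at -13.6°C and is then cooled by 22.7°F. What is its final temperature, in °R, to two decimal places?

444.49°R

The 22.7°F change is an interval, so only the factor 5/9 applies: -22.7 × 5/9 = -12.6111°C.
Final Celsius temperature: -13.6000 - 12.6111 = -26.2111°C.
In Rankine: -26.2111 × 1.8 + 491.67 = 444.49°R.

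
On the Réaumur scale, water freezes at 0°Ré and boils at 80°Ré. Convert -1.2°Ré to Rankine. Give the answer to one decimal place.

Linear interpolation between the fixed points: C = (-1.2 - 0) × 100 / (80 - 0) = -1.5000°C.
Then -1.5000 × 1.8 + 491.67 = 489.0°R.

489.0°R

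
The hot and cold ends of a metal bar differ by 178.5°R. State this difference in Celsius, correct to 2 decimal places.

An interval of 1°R corresponds to 5/9°C.
178.5 × 5/9 = 99.17.

99.17°C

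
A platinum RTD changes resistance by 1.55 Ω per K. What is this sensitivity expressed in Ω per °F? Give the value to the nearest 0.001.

Since only a temperature interval is involved, the additive offset between the scales drops out.
A change of 1°F is a change of 5/9 K, so per °F the value is 1.55 × 5/9 = 0.861.

0.861 Ω per °F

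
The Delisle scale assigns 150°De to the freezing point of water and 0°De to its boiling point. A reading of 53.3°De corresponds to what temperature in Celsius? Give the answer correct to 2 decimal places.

64.47°C

Linear interpolation between the fixed points: C = (53.3 - 150) × 100 / (0 - 150) = 64.4667°C.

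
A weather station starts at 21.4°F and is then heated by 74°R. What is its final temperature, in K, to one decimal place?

Initial temperature in Celsius: (21.4 - 32) × 5/9 = -5.8889°C.
The 74°R change is an interval, so only the factor 5/9 applies: +74 × 5/9 = +41.1111°C.
Final Celsius temperature: -5.8889 + 41.1111 = 35.2222°C.
In kelvin: 35.2222 + 273.15 = 308.4 K.

308.4 K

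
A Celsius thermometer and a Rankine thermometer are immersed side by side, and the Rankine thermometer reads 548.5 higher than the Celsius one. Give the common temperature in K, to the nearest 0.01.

Let x be the Celsius reading; then the Rankine reading is 1.8·x + 491.67.
(1.8·x + 491.67) - x = 548.5  ⇒  (0.8)·x = 56.83  ⇒  x = 71.0375°C.
In kelvin: 71.0375 + 273.15 = 344.19 K.

344.19 K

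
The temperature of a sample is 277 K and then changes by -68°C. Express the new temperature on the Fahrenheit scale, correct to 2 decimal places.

Initial temperature in Celsius: 277 - 273.15 = 3.8500°C.
Final Celsius temperature: 3.8500 - 68.0000 = -64.1500°C.
In Fahrenheit: -64.1500 × 1.8 + 32 = -83.47°F.

-83.47°F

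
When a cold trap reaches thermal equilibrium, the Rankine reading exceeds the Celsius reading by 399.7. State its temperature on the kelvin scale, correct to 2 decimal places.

158.19 K

Let x be the Rankine reading; then the Celsius reading is 5/9·x - 273.15.
(5/9·x - 273.15) - x = -399.7  ⇒  (-4/9)·x = -126.55  ⇒  x = 284.7375°R.
In Celsius: (284.7375 - 491.67) × 5/9 = -114.9625°C.
In kelvin: -114.9625 + 273.15 = 158.19 K.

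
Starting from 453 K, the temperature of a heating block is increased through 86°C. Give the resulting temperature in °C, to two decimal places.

Initial temperature in Celsius: 453 - 273.15 = 179.8500°C.
Final Celsius temperature: 179.8500 + 86.0000 = 265.8500°C.

265.85°C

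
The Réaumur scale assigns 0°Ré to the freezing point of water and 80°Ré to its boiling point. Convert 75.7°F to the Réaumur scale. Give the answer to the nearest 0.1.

19.4°Ré

First in Celsius: (75.7 - 32) × 5/9 = 24.2778°C.
Linearly onto the Réaumur scale: 0 + (24.2778 / 100) × (80 - 0) = 19.4°Ré.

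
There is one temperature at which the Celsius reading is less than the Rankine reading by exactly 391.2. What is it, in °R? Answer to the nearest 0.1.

Let R be the Rankine reading. The Celsius reading is C = 5/9·R - 273.15.
Require C - R = -391.2: (-4/9)·R - 273.15 = -391.2.
R = (-391.2 + 273.15) / (-4/9) = 265.6.

265.6°R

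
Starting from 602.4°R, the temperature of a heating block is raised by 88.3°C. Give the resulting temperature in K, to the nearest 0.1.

423.0 K

Initial temperature in Celsius: (602.4 - 491.67) × 5/9 = 61.5167°C.
Final Celsius temperature: 61.5167 + 88.3000 = 149.8167°C.
In kelvin: 149.8167 + 273.15 = 423.0 K.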